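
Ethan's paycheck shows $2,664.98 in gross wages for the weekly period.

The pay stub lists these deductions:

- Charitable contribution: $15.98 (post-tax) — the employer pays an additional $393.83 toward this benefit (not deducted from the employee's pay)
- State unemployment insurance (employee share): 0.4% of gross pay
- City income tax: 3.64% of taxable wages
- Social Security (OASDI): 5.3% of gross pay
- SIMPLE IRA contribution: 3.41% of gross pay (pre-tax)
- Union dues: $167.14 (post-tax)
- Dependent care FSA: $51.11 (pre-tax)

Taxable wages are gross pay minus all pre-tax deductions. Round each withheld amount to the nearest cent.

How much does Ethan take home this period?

$2,096.13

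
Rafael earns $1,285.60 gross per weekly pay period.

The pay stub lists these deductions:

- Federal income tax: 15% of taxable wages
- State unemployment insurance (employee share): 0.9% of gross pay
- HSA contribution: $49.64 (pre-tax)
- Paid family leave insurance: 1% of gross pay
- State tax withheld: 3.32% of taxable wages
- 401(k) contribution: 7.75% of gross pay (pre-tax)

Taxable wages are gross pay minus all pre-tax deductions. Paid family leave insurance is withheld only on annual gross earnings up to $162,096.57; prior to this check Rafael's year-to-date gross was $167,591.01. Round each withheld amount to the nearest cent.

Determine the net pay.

401(k) contribution: $1,285.60 × 0.0775 = $99.63
HSA contribution: $49.64
Pre-tax total = $99.63 + $49.64 = $149.27
Taxable wages = $1,285.60 − $149.27 = $1,136.33
Federal income tax: $1,136.33 × 0.15 = $170.45
State tax withheld: $1,136.33 × 0.0332 = $37.73
State unemployment insurance (employee share): $1,285.60 × 0.009 = $11.57
Paid family leave insurance: annual cap $162,096.57 already reached (YTD $167,591.01), so $0.00
Total deductions = $99.63 + $49.64 + $170.45 + $37.73 + $11.57 + $0.00 = $369.02
Net pay = $1,285.60 − $369.02 = $916.58

$916.58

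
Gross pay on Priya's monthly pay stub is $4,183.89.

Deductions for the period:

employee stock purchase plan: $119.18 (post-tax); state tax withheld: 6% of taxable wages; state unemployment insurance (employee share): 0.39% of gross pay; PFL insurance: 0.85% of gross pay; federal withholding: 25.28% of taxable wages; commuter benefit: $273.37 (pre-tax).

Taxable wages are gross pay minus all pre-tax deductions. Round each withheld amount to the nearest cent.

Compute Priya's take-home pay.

Commuter benefit: $273.37
Taxable wages = $4,183.89 − $273.37 = $3,910.52
Federal withholding: $3,910.52 × 0.2528 = $988.58
State tax withheld: $3,910.52 × 0.06 = $234.63
State unemployment insurance (employee share): $4,183.89 × 0.0039 = $16.32
PFL insurance: $4,183.89 × 0.0085 = $35.56
Employee stock purchase plan: $119.18
Total deductions = $273.37 + $988.58 + $234.63 + $16.32 + $35.56 + $119.18 = $1,667.64
Net pay = $4,183.89 − $1,667.64 = $2,516.25

$2,516.25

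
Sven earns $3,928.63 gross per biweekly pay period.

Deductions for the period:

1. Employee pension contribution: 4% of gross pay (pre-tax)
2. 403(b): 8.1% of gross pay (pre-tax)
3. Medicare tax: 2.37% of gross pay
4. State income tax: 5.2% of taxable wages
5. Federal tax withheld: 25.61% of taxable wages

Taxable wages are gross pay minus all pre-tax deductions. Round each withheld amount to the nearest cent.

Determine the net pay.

$2,296.20

Employee pension contribution: $3,928.63 × 0.04 = $157.15
403(b): $3,928.63 × 0.081 = $318.22
Pre-tax total = $157.15 + $318.22 = $475.37
Taxable wages = $3,928.63 − $475.37 = $3,453.26
State income tax: $3,453.26 × 0.052 = $179.57
Federal tax withheld: $3,453.26 × 0.2561 = $884.38
Medicare tax: $3,928.63 × 0.0237 = $93.11
Total deductions = $157.15 + $318.22 + $179.57 + $884.38 + $93.11 = $1,632.43
Net pay = $3,928.63 − $1,632.43 = $2,296.20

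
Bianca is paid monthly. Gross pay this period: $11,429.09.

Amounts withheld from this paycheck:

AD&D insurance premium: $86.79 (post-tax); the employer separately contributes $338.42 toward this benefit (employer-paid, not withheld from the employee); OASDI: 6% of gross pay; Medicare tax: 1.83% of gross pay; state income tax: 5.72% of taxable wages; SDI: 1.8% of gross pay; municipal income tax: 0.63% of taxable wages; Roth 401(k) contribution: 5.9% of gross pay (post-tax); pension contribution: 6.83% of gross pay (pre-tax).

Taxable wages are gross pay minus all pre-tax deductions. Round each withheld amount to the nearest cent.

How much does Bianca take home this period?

Pension contribution: $11,429.09 × 0.0683 = $780.61
Taxable wages = $11,429.09 − $780.61 = $10,648.48
State income tax: $10,648.48 × 0.0572 = $609.09
Municipal income tax: $10,648.48 × 0.0063 = $67.09
SDI: $11,429.09 × 0.018 = $205.72
Medicare tax: $11,429.09 × 0.0183 = $209.15
OASDI: $11,429.09 × 0.06 = $685.75
AD&D insurance premium: $86.79
Roth 401(k) contribution: $11,429.09 × 0.059 = $674.32
(Employer's $338.42 toward AD&D insurance premium is not withheld from the employee.)
Total deductions = $780.61 + $609.09 + $67.09 + $205.72 + $209.15 + $685.75 + $86.79 + $674.32 = $3,318.52
Net pay = $11,429.09 − $3,318.52 = $8,110.57

$8,110.57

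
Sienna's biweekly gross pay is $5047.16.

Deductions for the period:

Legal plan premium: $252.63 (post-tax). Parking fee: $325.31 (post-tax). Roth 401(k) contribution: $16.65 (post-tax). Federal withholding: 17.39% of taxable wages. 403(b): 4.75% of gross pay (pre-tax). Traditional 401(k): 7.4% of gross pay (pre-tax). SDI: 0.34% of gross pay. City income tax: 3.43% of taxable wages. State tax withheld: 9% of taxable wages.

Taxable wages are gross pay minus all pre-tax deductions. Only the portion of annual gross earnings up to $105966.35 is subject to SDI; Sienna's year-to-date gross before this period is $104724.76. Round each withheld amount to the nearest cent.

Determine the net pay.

403(b): $5047.16 × 0.0475 = $239.74
Traditional 401(k): $5047.16 × 0.074 = $373.49
Pre-tax total = $239.74 + $373.49 = $613.23
Taxable wages = $5047.16 − $613.23 = $4433.93
State tax withheld: $4433.93 × 0.09 = $399.05
Federal withholding: $4433.93 × 0.1739 = $771.06
City income tax: $4433.93 × 0.0343 = $152.08
SDI: only $105966.35 − $104724.76 = $1241.59 of this check is subject → $1241.59 × 0.0034 = $4.22
Parking fee: $325.31
Legal plan premium: $252.63
Roth 401(k) contribution: $16.65
Total deductions = $239.74 + $373.49 + $399.05 + $771.06 + $152.08 + $4.22 + $325.31 + $252.63 + $16.65 = $2534.23
Net pay = $5047.16 − $2534.23 = $2512.93

$2512.93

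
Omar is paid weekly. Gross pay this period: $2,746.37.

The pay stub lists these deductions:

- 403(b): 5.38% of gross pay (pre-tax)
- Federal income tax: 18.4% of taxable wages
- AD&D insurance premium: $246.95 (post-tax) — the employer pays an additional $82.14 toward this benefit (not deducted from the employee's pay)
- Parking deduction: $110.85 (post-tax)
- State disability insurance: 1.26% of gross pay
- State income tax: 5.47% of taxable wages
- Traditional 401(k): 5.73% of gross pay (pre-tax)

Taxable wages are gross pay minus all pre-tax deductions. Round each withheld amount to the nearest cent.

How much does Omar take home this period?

403(b): $2,746.37 × 0.0538 = $147.75
Traditional 401(k): $2,746.37 × 0.0573 = $157.37
Pre-tax total = $147.75 + $157.37 = $305.12
Taxable wages = $2,746.37 − $305.12 = $2,441.25
State income tax: $2,441.25 × 0.0547 = $133.54
Federal income tax: $2,441.25 × 0.184 = $449.19
State disability insurance: $2,746.37 × 0.0126 = $34.60
Parking deduction: $110.85
AD&D insurance premium: $246.95
(Employer's $82.14 toward AD&D insurance premium is not withheld from the employee.)
Total deductions = $147.75 + $157.37 + $133.54 + $449.19 + $34.60 + $110.85 + $246.95 = $1,280.25
Net pay = $2,746.37 − $1,280.25 = $1,466.12

$1,466.12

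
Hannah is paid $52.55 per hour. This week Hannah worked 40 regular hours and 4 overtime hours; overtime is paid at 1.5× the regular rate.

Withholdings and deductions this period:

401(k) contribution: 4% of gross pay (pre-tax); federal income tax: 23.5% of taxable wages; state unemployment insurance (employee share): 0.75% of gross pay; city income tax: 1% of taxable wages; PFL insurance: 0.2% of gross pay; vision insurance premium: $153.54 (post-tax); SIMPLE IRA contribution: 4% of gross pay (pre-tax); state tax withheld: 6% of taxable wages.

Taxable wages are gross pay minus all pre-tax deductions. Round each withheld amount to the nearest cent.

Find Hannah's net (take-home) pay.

$1,369.12

Regular pay: 40 × $52.55 = $2,102.00
Overtime pay: 4 × $52.55 × 1.5 = $315.30
Gross pay = $2,102.00 + $315.30 = $2,417.30
401(k) contribution: $2,417.30 × 0.04 = $96.69
SIMPLE IRA contribution: $2,417.30 × 0.04 = $96.69
Pre-tax total = $96.69 + $96.69 = $193.38
Taxable wages = $2,417.30 − $193.38 = $2,223.92
State tax withheld: $2,223.92 × 0.06 = $133.44
City income tax: $2,223.92 × 0.01 = $22.24
Federal income tax: $2,223.92 × 0.235 = $522.62
State unemployment insurance (employee share): $2,417.30 × 0.0075 = $18.13
PFL insurance: $2,417.30 × 0.002 = $4.83
Vision insurance premium: $153.54
Total deductions = $96.69 + $96.69 + $133.44 + $22.24 + $522.62 + $18.13 + $4.83 + $153.54 = $1,048.18
Net pay = $2,417.30 − $1,048.18 = $1,369.12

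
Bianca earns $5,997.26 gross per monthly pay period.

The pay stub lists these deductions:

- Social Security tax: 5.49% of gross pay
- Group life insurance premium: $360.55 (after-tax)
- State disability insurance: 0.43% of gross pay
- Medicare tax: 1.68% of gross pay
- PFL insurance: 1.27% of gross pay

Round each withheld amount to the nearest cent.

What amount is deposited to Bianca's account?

$5,104.75

PFL insurance: $5,997.26 × 0.0127 = $76.17
Medicare tax: $5,997.26 × 0.0168 = $100.75
Social Security tax: $5,997.26 × 0.0549 = $329.25
State disability insurance: $5,997.26 × 0.0043 = $25.79
Group life insurance premium: $360.55
Total deductions = $76.17 + $100.75 + $329.25 + $25.79 + $360.55 = $892.51
Net pay = $5,997.26 − $892.51 = $5,104.75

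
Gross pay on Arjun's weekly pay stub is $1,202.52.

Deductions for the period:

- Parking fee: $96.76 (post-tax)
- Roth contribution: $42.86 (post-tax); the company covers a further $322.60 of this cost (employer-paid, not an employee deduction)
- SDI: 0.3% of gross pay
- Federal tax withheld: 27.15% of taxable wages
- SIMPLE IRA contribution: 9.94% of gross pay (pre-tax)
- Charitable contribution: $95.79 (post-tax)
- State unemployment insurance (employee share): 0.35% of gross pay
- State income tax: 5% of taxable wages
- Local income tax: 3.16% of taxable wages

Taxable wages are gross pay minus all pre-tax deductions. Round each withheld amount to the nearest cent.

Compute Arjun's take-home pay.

SIMPLE IRA contribution: $1,202.52 × 0.0994 = $119.53
Taxable wages = $1,202.52 − $119.53 = $1,082.99
State income tax: $1,082.99 × 0.05 = $54.15
Local income tax: $1,082.99 × 0.0316 = $34.22
Federal tax withheld: $1,082.99 × 0.2715 = $294.03
SDI: $1,202.52 × 0.003 = $3.61
State unemployment insurance (employee share): $1,202.52 × 0.0035 = $4.21
Charitable contribution: $95.79
Parking fee: $96.76
Roth contribution: $42.86
(Employer's $322.60 toward Roth contribution is not withheld from the employee.)
Total deductions = $119.53 + $54.15 + $34.22 + $294.03 + $3.61 + $4.21 + $95.79 + $96.76 + $42.86 = $745.16
Net pay = $1,202.52 − $745.16 = $457.36

$457.36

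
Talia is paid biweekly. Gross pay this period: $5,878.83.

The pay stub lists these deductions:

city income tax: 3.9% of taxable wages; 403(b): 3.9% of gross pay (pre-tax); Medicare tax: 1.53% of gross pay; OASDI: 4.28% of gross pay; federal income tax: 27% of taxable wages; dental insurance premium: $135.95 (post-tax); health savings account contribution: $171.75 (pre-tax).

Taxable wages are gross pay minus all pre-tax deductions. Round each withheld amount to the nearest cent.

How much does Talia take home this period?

403(b): $5,878.83 × 0.039 = $229.27
Health savings account contribution: $171.75
Pre-tax total = $229.27 + $171.75 = $401.02
Taxable wages = $5,878.83 − $401.02 = $5,477.81
Federal income tax: $5,477.81 × 0.27 = $1,479.01
City income tax: $5,477.81 × 0.039 = $213.63
Medicare tax: $5,878.83 × 0.0153 = $89.95
OASDI: $5,878.83 × 0.0428 = $251.61
Dental insurance premium: $135.95
Total deductions = $229.27 + $171.75 + $1,479.01 + $213.63 + $89.95 + $251.61 + $135.95 = $2,571.17
Net pay = $5,878.83 − $2,571.17 = $3,307.66

$3,307.66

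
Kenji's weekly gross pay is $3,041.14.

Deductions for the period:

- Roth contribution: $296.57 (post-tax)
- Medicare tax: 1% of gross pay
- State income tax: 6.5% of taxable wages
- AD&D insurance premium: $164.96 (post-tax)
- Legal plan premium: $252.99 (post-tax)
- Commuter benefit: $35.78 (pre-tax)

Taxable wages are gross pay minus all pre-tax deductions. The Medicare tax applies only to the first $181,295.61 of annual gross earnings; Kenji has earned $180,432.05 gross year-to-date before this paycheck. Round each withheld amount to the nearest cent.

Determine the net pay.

Commuter benefit: $35.78
Taxable wages = $3,041.14 − $35.78 = $3,005.36
State income tax: $3,005.36 × 0.065 = $195.35
Medicare tax: only $181,295.61 − $180,432.05 = $863.56 of this check is subject → $863.56 × 0.01 = $8.64
Legal plan premium: $252.99
Roth contribution: $296.57
AD&D insurance premium: $164.96
Total deductions = $35.78 + $195.35 + $8.64 + $252.99 + $296.57 + $164.96 = $954.29
Net pay = $3,041.14 − $954.29 = $2,086.85

$2,086.85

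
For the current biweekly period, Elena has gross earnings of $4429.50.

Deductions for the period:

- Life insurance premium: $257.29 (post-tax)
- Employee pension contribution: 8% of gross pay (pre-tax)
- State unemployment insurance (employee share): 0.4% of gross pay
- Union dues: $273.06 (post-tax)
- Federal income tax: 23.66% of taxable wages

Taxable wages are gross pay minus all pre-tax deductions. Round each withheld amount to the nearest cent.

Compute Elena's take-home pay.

$2562.89

Employee pension contribution: $4429.50 × 0.08 = $354.36
Taxable wages = $4429.50 − $354.36 = $4075.14
Federal income tax: $4075.14 × 0.2366 = $964.18
State unemployment insurance (employee share): $4429.50 × 0.004 = $17.72
Life insurance premium: $257.29
Union dues: $273.06
Total deductions = $354.36 + $964.18 + $17.72 + $257.29 + $273.06 = $1866.61
Net pay = $4429.50 − $1866.61 = $2562.89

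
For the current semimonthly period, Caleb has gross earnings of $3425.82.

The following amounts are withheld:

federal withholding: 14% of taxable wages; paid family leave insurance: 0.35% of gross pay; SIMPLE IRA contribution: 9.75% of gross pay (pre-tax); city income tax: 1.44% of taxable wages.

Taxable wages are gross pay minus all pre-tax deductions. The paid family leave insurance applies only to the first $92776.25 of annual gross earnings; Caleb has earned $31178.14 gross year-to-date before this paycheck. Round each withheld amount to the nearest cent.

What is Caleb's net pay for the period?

$2602.44

SIMPLE IRA contribution: $3425.82 × 0.0975 = $334.02
Taxable wages = $3425.82 − $334.02 = $3091.80
City income tax: $3091.80 × 0.0144 = $44.52
Federal withholding: $3091.80 × 0.14 = $432.85
Paid family leave insurance: cap not yet reached, full $3425.82 is subject → $3425.82 × 0.0035 = $11.99
Total deductions = $334.02 + $44.52 + $432.85 + $11.99 = $823.38
Net pay = $3425.82 − $823.38 = $2602.44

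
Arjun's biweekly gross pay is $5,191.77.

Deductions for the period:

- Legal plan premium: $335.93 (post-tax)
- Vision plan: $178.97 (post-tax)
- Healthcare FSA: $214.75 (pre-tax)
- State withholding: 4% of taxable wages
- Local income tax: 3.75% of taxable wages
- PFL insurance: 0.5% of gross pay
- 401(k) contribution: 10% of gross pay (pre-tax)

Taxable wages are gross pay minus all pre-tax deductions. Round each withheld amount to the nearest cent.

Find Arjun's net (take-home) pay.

Healthcare FSA: $214.75
401(k) contribution: $5,191.77 × 0.1 = $519.18
Pre-tax total = $214.75 + $519.18 = $733.93
Taxable wages = $5,191.77 − $733.93 = $4,457.84
Local income tax: $4,457.84 × 0.0375 = $167.17
State withholding: $4,457.84 × 0.04 = $178.31
PFL insurance: $5,191.77 × 0.005 = $25.96
Legal plan premium: $335.93
Vision plan: $178.97
Total deductions = $214.75 + $519.18 + $167.17 + $178.31 + $25.96 + $335.93 + $178.97 = $1,620.27
Net pay = $5,191.77 − $1,620.27 = $3,571.50

$3,571.50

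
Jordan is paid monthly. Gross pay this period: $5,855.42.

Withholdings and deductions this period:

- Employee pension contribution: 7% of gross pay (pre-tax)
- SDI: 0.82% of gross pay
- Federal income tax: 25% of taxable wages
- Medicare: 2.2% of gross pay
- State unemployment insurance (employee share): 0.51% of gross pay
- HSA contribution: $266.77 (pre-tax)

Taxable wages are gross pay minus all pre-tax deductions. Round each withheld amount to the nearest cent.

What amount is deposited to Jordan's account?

Employee pension contribution: $5,855.42 × 0.07 = $409.88
HSA contribution: $266.77
Pre-tax total = $409.88 + $266.77 = $676.65
Taxable wages = $5,855.42 − $676.65 = $5,178.77
Federal income tax: $5,178.77 × 0.25 = $1,294.69
State unemployment insurance (employee share): $5,855.42 × 0.0051 = $29.86
Medicare: $5,855.42 × 0.022 = $128.82
SDI: $5,855.42 × 0.0082 = $48.01
Total deductions = $409.88 + $266.77 + $1,294.69 + $29.86 + $128.82 + $48.01 = $2,178.03
Net pay = $5,855.42 − $2,178.03 = $3,677.39

$3,677.39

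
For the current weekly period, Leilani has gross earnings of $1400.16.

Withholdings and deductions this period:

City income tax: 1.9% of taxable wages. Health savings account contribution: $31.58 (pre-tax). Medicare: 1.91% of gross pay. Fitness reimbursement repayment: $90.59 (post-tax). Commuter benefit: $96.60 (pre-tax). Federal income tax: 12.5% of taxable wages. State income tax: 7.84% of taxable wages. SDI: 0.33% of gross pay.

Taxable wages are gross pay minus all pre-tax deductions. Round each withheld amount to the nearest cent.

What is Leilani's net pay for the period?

$867.14

Commuter benefit: $96.60
Health savings account contribution: $31.58
Pre-tax total = $96.60 + $31.58 = $128.18
Taxable wages = $1400.16 − $128.18 = $1271.98
State income tax: $1271.98 × 0.0784 = $99.72
City income tax: $1271.98 × 0.019 = $24.17
Federal income tax: $1271.98 × 0.125 = $159.00
Medicare: $1400.16 × 0.0191 = $26.74
SDI: $1400.16 × 0.0033 = $4.62
Fitness reimbursement repayment: $90.59
Total deductions = $96.60 + $31.58 + $99.72 + $24.17 + $159.00 + $26.74 + $4.62 + $90.59 = $533.02
Net pay = $1400.16 − $533.02 = $867.14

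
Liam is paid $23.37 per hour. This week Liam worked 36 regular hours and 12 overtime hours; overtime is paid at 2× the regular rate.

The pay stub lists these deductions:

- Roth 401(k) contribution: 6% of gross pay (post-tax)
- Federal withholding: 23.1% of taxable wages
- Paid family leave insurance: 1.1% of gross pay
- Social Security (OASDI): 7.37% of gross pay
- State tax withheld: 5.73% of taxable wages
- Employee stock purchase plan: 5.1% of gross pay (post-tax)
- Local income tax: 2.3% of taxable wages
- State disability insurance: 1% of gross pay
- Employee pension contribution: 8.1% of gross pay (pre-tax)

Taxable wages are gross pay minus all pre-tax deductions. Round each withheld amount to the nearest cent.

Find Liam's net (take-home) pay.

$599.05

Regular pay: 36 × $23.37 = $841.32
Overtime pay: 12 × $23.37 × 2 = $560.88
Gross pay = $841.32 + $560.88 = $1,402.20
Employee pension contribution: $1,402.20 × 0.081 = $113.58
Taxable wages = $1,402.20 − $113.58 = $1,288.62
Federal withholding: $1,288.62 × 0.231 = $297.67
Local income tax: $1,288.62 × 0.023 = $29.64
State tax withheld: $1,288.62 × 0.0573 = $73.84
Paid family leave insurance: $1,402.20 × 0.011 = $15.42
State disability insurance: $1,402.20 × 0.01 = $14.02
Social Security (OASDI): $1,402.20 × 0.0737 = $103.34
Roth 401(k) contribution: $1,402.20 × 0.06 = $84.13
Employee stock purchase plan: $1,402.20 × 0.051 = $71.51
Total deductions = $113.58 + $297.67 + $29.64 + $73.84 + $15.42 + $14.02 + $103.34 + $84.13 + $71.51 = $803.15
Net pay = $1,402.20 − $803.15 = $599.05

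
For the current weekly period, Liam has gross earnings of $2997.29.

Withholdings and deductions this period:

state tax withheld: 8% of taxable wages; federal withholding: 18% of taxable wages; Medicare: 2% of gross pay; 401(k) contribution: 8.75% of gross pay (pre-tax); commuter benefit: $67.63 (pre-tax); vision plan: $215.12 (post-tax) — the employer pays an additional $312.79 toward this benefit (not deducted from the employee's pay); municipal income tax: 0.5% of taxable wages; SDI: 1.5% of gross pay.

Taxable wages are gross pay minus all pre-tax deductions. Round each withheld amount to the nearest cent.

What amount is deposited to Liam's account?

$1640.51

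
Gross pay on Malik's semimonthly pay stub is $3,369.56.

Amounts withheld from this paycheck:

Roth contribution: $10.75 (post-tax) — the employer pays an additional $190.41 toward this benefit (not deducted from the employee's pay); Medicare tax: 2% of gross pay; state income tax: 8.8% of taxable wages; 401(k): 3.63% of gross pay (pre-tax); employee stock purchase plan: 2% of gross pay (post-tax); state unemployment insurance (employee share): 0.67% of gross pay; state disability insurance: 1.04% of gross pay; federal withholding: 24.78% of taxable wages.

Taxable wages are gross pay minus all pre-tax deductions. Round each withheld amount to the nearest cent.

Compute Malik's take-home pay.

401(k): $3,369.56 × 0.0363 = $122.32
Taxable wages = $3,369.56 − $122.32 = $3,247.24
Federal withholding: $3,247.24 × 0.2478 = $804.67
State income tax: $3,247.24 × 0.088 = $285.76
Medicare tax: $3,369.56 × 0.02 = $67.39
State disability insurance: $3,369.56 × 0.0104 = $35.04
State unemployment insurance (employee share): $3,369.56 × 0.0067 = $22.58
Roth contribution: $10.75
Employee stock purchase plan: $3,369.56 × 0.02 = $67.39
(Employer's $190.41 toward Roth contribution is not withheld from the employee.)
Total deductions = $122.32 + $804.67 + $285.76 + $67.39 + $35.04 + $22.58 + $10.75 + $67.39 = $1,415.90
Net pay = $3,369.56 − $1,415.90 = $1,953.66

$1,953.66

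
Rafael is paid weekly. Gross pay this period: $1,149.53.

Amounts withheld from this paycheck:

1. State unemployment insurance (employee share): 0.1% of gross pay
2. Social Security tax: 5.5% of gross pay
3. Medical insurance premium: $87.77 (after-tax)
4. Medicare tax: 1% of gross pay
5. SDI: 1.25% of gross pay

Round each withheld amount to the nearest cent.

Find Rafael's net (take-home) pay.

$971.52

SDI: $1,149.53 × 0.0125 = $14.37
State unemployment insurance (employee share): $1,149.53 × 0.001 = $1.15
Medicare tax: $1,149.53 × 0.01 = $11.50
Social Security tax: $1,149.53 × 0.055 = $63.22
Medical insurance premium: $87.77
Total deductions = $14.37 + $1.15 + $11.50 + $63.22 + $87.77 = $178.01
Net pay = $1,149.53 − $178.01 = $971.52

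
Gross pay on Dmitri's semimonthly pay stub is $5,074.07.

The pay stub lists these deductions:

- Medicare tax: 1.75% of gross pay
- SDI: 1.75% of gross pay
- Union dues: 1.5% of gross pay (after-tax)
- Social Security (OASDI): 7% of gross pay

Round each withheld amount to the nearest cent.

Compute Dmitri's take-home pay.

$4,465.18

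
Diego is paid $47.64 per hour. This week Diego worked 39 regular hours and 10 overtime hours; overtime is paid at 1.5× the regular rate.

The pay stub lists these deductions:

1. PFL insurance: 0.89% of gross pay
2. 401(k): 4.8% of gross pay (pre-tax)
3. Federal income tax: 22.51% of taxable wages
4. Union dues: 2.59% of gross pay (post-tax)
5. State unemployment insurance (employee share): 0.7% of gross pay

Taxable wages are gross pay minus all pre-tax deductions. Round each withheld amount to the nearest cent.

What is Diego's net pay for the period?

Regular pay: 39 × $47.64 = $1,857.96
Overtime pay: 10 × $47.64 × 1.5 = $714.60
Gross pay = $1,857.96 + $714.60 = $2,572.56
401(k): $2,572.56 × 0.048 = $123.48
Taxable wages = $2,572.56 − $123.48 = $2,449.08
Federal income tax: $2,449.08 × 0.2251 = $551.29
State unemployment insurance (employee share): $2,572.56 × 0.007 = $18.01
PFL insurance: $2,572.56 × 0.0089 = $22.90
Union dues: $2,572.56 × 0.0259 = $66.63
Total deductions = $123.48 + $551.29 + $18.01 + $22.90 + $66.63 = $782.31
Net pay = $2,572.56 − $782.31 = $1,790.25

$1,790.25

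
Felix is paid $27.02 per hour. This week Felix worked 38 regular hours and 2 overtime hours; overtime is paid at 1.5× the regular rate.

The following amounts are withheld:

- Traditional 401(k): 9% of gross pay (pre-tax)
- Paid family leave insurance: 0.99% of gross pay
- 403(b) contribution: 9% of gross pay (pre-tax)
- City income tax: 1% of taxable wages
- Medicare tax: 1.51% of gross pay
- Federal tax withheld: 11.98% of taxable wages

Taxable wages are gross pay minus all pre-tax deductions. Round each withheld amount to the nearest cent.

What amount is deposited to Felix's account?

Regular pay: 38 × $27.02 = $1,026.76
Overtime pay: 2 × $27.02 × 1.5 = $81.06
Gross pay = $1,026.76 + $81.06 = $1,107.82
403(b) contribution: $1,107.82 × 0.09 = $99.70
Traditional 401(k): $1,107.82 × 0.09 = $99.70
Pre-tax total = $99.70 + $99.70 = $199.40
Taxable wages = $1,107.82 − $199.40 = $908.42
Federal tax withheld: $908.42 × 0.1198 = $108.83
City income tax: $908.42 × 0.01 = $9.08
Medicare tax: $1,107.82 × 0.0151 = $16.73
Paid family leave insurance: $1,107.82 × 0.0099 = $10.97
Total deductions = $99.70 + $99.70 + $108.83 + $9.08 + $16.73 + $10.97 = $345.01
Net pay = $1,107.82 − $345.01 = $762.81

$762.81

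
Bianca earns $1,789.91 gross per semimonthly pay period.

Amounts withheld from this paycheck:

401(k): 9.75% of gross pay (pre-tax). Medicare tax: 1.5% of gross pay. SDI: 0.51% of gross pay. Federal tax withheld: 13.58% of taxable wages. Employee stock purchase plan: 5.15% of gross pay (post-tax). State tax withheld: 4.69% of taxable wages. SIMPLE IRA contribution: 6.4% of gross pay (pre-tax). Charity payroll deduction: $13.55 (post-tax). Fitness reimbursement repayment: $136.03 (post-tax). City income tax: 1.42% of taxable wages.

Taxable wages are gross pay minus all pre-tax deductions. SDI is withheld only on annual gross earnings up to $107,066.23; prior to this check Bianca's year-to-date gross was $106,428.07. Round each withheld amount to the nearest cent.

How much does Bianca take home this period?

SIMPLE IRA contribution: $1,789.91 × 0.064 = $114.55
401(k): $1,789.91 × 0.0975 = $174.52
Pre-tax total = $114.55 + $174.52 = $289.07
Taxable wages = $1,789.91 − $289.07 = $1,500.84
Federal tax withheld: $1,500.84 × 0.1358 = $203.81
City income tax: $1,500.84 × 0.0142 = $21.31
State tax withheld: $1,500.84 × 0.0469 = $70.39
SDI: only $107,066.23 − $106,428.07 = $638.16 of this check is subject → $638.16 × 0.0051 = $3.25
Medicare tax: $1,789.91 × 0.015 = $26.85
Employee stock purchase plan: $1,789.91 × 0.0515 = $92.18
Fitness reimbursement repayment: $136.03
Charity payroll deduction: $13.55
Total deductions = $114.55 + $174.52 + $203.81 + $21.31 + $70.39 + $3.25 + $26.85 + $92.18 + $136.03 + $13.55 = $856.44
Net pay = $1,789.91 − $856.44 = $933.47

$933.47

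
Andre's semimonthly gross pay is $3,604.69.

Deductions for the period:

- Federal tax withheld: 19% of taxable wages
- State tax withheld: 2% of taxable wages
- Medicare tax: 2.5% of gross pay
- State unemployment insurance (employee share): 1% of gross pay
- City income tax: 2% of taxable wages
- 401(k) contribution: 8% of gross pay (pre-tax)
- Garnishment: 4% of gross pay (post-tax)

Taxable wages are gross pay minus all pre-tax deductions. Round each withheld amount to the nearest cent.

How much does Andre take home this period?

$2,283.19

401(k) contribution: $3,604.69 × 0.08 = $288.38
Taxable wages = $3,604.69 − $288.38 = $3,316.31
Federal tax withheld: $3,316.31 × 0.19 = $630.10
City income tax: $3,316.31 × 0.02 = $66.33
State tax withheld: $3,316.31 × 0.02 = $66.33
Medicare tax: $3,604.69 × 0.025 = $90.12
State unemployment insurance (employee share): $3,604.69 × 0.01 = $36.05
Garnishment: $3,604.69 × 0.04 = $144.19
Total deductions = $288.38 + $630.10 + $66.33 + $66.33 + $90.12 + $36.05 + $144.19 = $1,321.50
Net pay = $3,604.69 − $1,321.50 = $2,283.19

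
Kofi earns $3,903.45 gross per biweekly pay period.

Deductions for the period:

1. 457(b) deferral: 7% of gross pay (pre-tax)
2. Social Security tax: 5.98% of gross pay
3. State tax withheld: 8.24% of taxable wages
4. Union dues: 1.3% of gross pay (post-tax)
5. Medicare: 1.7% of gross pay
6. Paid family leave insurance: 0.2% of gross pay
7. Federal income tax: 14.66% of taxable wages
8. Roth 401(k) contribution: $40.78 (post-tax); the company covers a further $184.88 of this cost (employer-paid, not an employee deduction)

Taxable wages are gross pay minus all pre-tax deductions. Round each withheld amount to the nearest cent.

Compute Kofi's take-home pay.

457(b) deferral: $3,903.45 × 0.07 = $273.24
Taxable wages = $3,903.45 − $273.24 = $3,630.21
State tax withheld: $3,630.21 × 0.0824 = $299.13
Federal income tax: $3,630.21 × 0.1466 = $532.19
Paid family leave insurance: $3,903.45 × 0.002 = $7.81
Medicare: $3,903.45 × 0.017 = $66.36
Social Security tax: $3,903.45 × 0.0598 = $233.43
Roth 401(k) contribution: $40.78
Union dues: $3,903.45 × 0.013 = $50.74
(Employer's $184.88 toward Roth 401(k) contribution is not withheld from the employee.)
Total deductions = $273.24 + $299.13 + $532.19 + $7.81 + $66.36 + $233.43 + $40.78 + $50.74 = $1,503.68
Net pay = $3,903.45 − $1,503.68 = $2,399.77

$2,399.77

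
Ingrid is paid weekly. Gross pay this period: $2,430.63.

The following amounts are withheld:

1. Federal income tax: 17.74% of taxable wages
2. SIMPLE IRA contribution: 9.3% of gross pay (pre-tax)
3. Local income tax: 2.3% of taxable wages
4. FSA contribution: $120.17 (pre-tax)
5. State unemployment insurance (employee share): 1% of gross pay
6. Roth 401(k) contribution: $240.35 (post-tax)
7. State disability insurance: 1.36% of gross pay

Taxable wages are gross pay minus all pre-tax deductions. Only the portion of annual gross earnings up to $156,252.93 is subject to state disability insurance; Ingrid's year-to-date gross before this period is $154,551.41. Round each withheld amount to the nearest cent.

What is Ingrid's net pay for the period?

$1,378.90

SIMPLE IRA contribution: $2,430.63 × 0.093 = $226.05
FSA contribution: $120.17
Pre-tax total = $226.05 + $120.17 = $346.22
Taxable wages = $2,430.63 − $346.22 = $2,084.41
Federal income tax: $2,084.41 × 0.1774 = $369.77
Local income tax: $2,084.41 × 0.023 = $47.94
State disability insurance: only $156,252.93 − $154,551.41 = $1,701.52 of this check is subject → $1,701.52 × 0.0136 = $23.14
State unemployment insurance (employee share): $2,430.63 × 0.01 = $24.31
Roth 401(k) contribution: $240.35
Total deductions = $226.05 + $120.17 + $369.77 + $47.94 + $23.14 + $24.31 + $240.35 = $1,051.73
Net pay = $2,430.63 − $1,051.73 = $1,378.90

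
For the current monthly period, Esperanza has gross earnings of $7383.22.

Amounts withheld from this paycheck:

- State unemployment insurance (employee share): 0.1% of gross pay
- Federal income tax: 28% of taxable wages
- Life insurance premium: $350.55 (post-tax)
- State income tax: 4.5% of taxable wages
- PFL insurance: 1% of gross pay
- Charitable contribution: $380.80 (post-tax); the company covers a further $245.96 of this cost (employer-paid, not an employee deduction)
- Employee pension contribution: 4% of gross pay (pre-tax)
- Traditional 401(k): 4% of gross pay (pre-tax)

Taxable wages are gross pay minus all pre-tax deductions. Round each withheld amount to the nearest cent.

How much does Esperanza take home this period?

Employee pension contribution: $7383.22 × 0.04 = $295.33
Traditional 401(k): $7383.22 × 0.04 = $295.33
Pre-tax total = $295.33 + $295.33 = $590.66
Taxable wages = $7383.22 − $590.66 = $6792.56
Federal income tax: $6792.56 × 0.28 = $1901.92
State income tax: $6792.56 × 0.045 = $305.67
State unemployment insurance (employee share): $7383.22 × 0.001 = $7.38
PFL insurance: $7383.22 × 0.01 = $73.83
Life insurance premium: $350.55
Charitable contribution: $380.80
(Employer's $245.96 toward charitable contribution is not withheld from the employee.)
Total deductions = $295.33 + $295.33 + $1901.92 + $305.67 + $7.38 + $73.83 + $350.55 + $380.80 = $3610.81
Net pay = $7383.22 − $3610.81 = $3772.41

$3772.41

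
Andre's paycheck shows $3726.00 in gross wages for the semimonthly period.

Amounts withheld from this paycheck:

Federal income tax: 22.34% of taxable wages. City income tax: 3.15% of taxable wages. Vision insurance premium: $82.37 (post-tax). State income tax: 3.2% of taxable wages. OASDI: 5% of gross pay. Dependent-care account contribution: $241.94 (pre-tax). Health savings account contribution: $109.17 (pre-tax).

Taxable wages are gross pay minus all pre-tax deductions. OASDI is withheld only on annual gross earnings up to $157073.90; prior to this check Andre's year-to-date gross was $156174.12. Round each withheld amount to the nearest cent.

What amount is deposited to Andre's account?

$2279.27

Health savings account contribution: $109.17
Dependent-care account contribution: $241.94
Pre-tax total = $109.17 + $241.94 = $351.11
Taxable wages = $3726.00 − $351.11 = $3374.89
Federal income tax: $3374.89 × 0.2234 = $753.95
City income tax: $3374.89 × 0.0315 = $106.31
State income tax: $3374.89 × 0.032 = $108.00
OASDI: only $157073.90 − $156174.12 = $899.78 of this check is subject → $899.78 × 0.05 = $44.99
Vision insurance premium: $82.37
Total deductions = $109.17 + $241.94 + $753.95 + $106.31 + $108.00 + $44.99 + $82.37 = $1446.73
Net pay = $3726.00 − $1446.73 = $2279.27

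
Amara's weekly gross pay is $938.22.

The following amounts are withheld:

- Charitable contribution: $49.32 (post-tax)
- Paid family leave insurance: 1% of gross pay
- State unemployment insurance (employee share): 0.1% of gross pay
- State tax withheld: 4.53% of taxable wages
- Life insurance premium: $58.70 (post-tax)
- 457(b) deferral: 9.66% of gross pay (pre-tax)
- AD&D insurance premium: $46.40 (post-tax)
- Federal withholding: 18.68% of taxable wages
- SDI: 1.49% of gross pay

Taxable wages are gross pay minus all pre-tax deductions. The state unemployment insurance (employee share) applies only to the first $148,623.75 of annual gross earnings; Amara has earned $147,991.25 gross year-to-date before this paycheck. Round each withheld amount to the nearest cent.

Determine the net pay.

457(b) deferral: $938.22 × 0.0966 = $90.63
Taxable wages = $938.22 − $90.63 = $847.59
Federal withholding: $847.59 × 0.1868 = $158.33
State tax withheld: $847.59 × 0.0453 = $38.40
State unemployment insurance (employee share): only $148,623.75 − $147,991.25 = $632.50 of this check is subject → $632.50 × 0.001 = $0.63
Paid family leave insurance: $938.22 × 0.01 = $9.38
SDI: $938.22 × 0.0149 = $13.98
Life insurance premium: $58.70
AD&D insurance premium: $46.40
Charitable contribution: $49.32
Total deductions = $90.63 + $158.33 + $38.40 + $0.63 + $9.38 + $13.98 + $58.70 + $46.40 + $49.32 = $465.77
Net pay = $938.22 − $465.77 = $472.45

$472.45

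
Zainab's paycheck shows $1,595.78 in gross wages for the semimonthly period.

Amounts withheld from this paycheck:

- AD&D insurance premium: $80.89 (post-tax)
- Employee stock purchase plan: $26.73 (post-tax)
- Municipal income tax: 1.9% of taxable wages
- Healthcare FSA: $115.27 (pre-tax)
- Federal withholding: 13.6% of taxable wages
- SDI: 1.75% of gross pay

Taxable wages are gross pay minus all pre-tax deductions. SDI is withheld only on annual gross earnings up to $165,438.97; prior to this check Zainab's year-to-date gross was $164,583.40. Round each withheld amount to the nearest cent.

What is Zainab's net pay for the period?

Healthcare FSA: $115.27
Taxable wages = $1,595.78 − $115.27 = $1,480.51
Municipal income tax: $1,480.51 × 0.019 = $28.13
Federal withholding: $1,480.51 × 0.136 = $201.35
SDI: only $165,438.97 − $164,583.40 = $855.57 of this check is subject → $855.57 × 0.0175 = $14.97
Employee stock purchase plan: $26.73
AD&D insurance premium: $80.89
Total deductions = $115.27 + $28.13 + $201.35 + $14.97 + $26.73 + $80.89 = $467.34
Net pay = $1,595.78 − $467.34 = $1,128.44

$1,128.44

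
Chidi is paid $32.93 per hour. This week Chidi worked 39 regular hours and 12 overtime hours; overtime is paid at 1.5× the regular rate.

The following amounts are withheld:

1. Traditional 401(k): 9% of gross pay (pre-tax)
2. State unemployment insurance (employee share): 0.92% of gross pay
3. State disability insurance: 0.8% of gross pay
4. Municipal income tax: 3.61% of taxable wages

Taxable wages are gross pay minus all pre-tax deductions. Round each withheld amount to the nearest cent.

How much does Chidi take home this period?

Regular pay: 39 × $32.93 = $1,284.27
Overtime pay: 12 × $32.93 × 1.5 = $592.74
Gross pay = $1,284.27 + $592.74 = $1,877.01
Traditional 401(k): $1,877.01 × 0.09 = $168.93
Taxable wages = $1,877.01 − $168.93 = $1,708.08
Municipal income tax: $1,708.08 × 0.0361 = $61.66
State disability insurance: $1,877.01 × 0.008 = $15.02
State unemployment insurance (employee share): $1,877.01 × 0.0092 = $17.27
Total deductions = $168.93 + $61.66 + $15.02 + $17.27 = $262.88
Net pay = $1,877.01 − $262.88 = $1,614.13

$1,614.13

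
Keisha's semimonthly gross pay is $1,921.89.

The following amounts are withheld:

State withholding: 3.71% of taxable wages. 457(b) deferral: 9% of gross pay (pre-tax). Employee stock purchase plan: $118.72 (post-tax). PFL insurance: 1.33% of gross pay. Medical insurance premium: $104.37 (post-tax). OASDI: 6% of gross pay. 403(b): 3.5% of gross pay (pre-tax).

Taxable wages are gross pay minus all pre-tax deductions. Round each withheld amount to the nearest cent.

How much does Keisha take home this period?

457(b) deferral: $1,921.89 × 0.09 = $172.97
403(b): $1,921.89 × 0.035 = $67.27
Pre-tax total = $172.97 + $67.27 = $240.24
Taxable wages = $1,921.89 − $240.24 = $1,681.65
State withholding: $1,681.65 × 0.0371 = $62.39
PFL insurance: $1,921.89 × 0.0133 = $25.56
OASDI: $1,921.89 × 0.06 = $115.31
Employee stock purchase plan: $118.72
Medical insurance premium: $104.37
Total deductions = $172.97 + $67.27 + $62.39 + $25.56 + $115.31 + $118.72 + $104.37 = $666.59
Net pay = $1,921.89 − $666.59 = $1,255.30

$1,255.30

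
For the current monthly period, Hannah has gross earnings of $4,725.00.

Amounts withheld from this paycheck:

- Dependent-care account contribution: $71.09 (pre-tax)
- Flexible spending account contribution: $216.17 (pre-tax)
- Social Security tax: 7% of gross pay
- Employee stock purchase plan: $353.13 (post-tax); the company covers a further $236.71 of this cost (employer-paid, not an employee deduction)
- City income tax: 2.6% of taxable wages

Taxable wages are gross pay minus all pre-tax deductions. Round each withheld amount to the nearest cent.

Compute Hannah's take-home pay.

$3,638.48

Dependent-care account contribution: $71.09
Flexible spending account contribution: $216.17
Pre-tax total = $71.09 + $216.17 = $287.26
Taxable wages = $4,725.00 − $287.26 = $4,437.74
City income tax: $4,437.74 × 0.026 = $115.38
Social Security tax: $4,725.00 × 0.07 = $330.75
Employee stock purchase plan: $353.13
(Employer's $236.71 toward employee stock purchase plan is not withheld from the employee.)
Total deductions = $71.09 + $216.17 + $115.38 + $330.75 + $353.13 = $1,086.52
Net pay = $4,725.00 − $1,086.52 = $3,638.48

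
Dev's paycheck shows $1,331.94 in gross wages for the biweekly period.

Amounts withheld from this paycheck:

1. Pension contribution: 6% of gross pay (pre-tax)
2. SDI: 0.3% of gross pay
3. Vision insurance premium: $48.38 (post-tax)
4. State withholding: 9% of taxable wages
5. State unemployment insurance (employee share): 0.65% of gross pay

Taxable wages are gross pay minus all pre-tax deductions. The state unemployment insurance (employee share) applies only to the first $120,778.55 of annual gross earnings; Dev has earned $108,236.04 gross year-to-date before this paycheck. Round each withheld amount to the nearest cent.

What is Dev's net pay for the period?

$1,078.30

Pension contribution: $1,331.94 × 0.06 = $79.92
Taxable wages = $1,331.94 − $79.92 = $1,252.02
State withholding: $1,252.02 × 0.09 = $112.68
State unemployment insurance (employee share): cap not yet reached, full $1,331.94 is subject → $1,331.94 × 0.0065 = $8.66
SDI: $1,331.94 × 0.003 = $4.00
Vision insurance premium: $48.38
Total deductions = $79.92 + $112.68 + $8.66 + $4.00 + $48.38 = $253.64
Net pay = $1,331.94 − $253.64 = $1,078.30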